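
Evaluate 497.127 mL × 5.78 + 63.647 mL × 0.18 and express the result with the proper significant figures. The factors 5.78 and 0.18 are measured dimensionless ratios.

2.88 × 10³ mL

497.127 × 5.78 = 2873.39406 → 2.87 × 10³ mL (3 s.f., last digit at the 10^1 place).
63.647 × 0.18 = 11.45646 → 11 mL (2 s.f., last digit at the 10^0 place).
Sum: 2884.85052 mL; keep the coarser place, 10^1.
Result: 2.88 × 10³ mL.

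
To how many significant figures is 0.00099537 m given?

0.00099537: leading zeros are not significant.

5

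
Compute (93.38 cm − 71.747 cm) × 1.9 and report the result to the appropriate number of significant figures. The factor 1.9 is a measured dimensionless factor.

41 cm

93.38 cm − 71.747 cm = 21.633 cm; the difference is limited to 2 decimal places (4 s.f.).
Carrying full precision, 21.633 × 1.9 = 41.1027 cm; 1.9 has 2 s.f., so the result keeps min(4, 2) = 2 s.f.
Rounded to 2 significant figures: 41 cm.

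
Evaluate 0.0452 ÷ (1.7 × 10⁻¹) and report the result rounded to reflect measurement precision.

0.27

0.0452 ÷ (1.7 × 10⁻¹) = 0.265882352941…
Multiplication/division keeps the fewest significant figures: 0.0452 → 3 s.f., 1.7 × 10⁻¹ → 2 s.f.; limit is 2.
Rounded to 2 significant figures: 0.27.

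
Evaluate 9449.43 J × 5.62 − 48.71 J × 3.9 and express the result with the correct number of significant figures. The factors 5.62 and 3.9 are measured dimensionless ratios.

9449.43 × 5.62 = 53105.7966 → 5.31 × 10^4 J (3 s.f., last digit at the 10^2 place).
48.71 × 3.9 = 189.969 → 1.9 × 10^2 J (2 s.f., last digit at the 10^1 place).
Difference: 52915.8276 J; keep the coarser place, 10^2.
Result: 5.29 × 10^4 J.

5.29 × 10^4 J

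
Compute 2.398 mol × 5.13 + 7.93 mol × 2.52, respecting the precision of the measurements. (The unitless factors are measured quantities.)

32.3 mol

2.398 × 5.13 = 12.30174 → 12.3 mol (3 s.f., last digit at the 10^-1 place).
7.93 × 2.52 = 19.9836 → 20.0 mol (3 s.f., last digit at the 10^-1 place).
Sum: 32.28534 mol; keep the coarser place, 10^-1.
Result: 32.3 mol.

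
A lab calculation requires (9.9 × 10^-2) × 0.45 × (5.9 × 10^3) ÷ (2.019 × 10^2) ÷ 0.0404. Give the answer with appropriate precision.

(9.9 × 10^-2) × 0.45 × (5.9 × 10^3) ÷ (2.019 × 10^2) ÷ 0.0404 = 32.2241919586…
Multiplication/division keeps the fewest significant figures: 9.9 × 10^-2 → 2 s.f., 0.45 → 2 s.f., 5.9 × 10^3 → 2 s.f., 2.019 × 10^2 → 4 s.f., 0.0404 → 3 s.f.; limit is 2.
Rounded to 2 significant figures: 32.

32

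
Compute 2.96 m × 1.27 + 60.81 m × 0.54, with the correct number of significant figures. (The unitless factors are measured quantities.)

37 m

2.96 × 1.27 = 3.7592 → 3.76 m (3 s.f., last digit at the 10^-2 place).
60.81 × 0.54 = 32.8374 → 33 m (2 s.f., last digit at the 10^0 place).
Sum: 36.5966 m; keep the coarser place, 10^0.
Result: 37 m.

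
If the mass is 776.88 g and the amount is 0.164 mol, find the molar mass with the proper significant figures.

molar mass = 776.88 g ÷ 0.164 mol = 4737.07317073… g/mol.
776.88 has 5 significant figures; 0.164 has 3.
Division/multiplication keeps the fewest: 3 significant figures.
Rounded: 4.74 × 10³ g/mol.

4.74 × 10³ g/mol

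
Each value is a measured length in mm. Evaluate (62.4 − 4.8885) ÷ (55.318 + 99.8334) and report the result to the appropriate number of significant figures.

62.4 − 4.8885 = 57.5115, limited to 1 d.p. → 3 s.f.; 55.318 + 99.8334 = 155.1514, limited to 3 d.p. → 6 s.f.
Carrying full precision, 57.5115 ÷ 155.1514 = 0.370679864958…; keep min(3, 6) = 3 s.f.
Rounded to 3 significant figures: 0.371.

0.371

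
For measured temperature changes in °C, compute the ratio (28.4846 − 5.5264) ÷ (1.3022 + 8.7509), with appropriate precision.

28.4846 − 5.5264 = 22.9582, limited to 4 d.p. → 6 s.f.; 1.3022 + 8.7509 = 10.0531, limited to 4 d.p. → 6 s.f.
Carrying full precision, 22.9582 ÷ 10.0531 = 2.28369358705…; keep min(6, 6) = 6 s.f.
Rounded to 6 significant figures: 2.28369.

2.28369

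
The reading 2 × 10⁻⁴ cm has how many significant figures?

1

2 × 10⁻⁴: in scientific notation every digit of the coefficient is significant.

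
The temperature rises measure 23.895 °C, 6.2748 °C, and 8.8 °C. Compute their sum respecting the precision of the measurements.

23.895 °C + 6.2748 °C + 8.8 °C = 38.9698 °C.
Addition/subtraction keeps the fewest decimal places: 23.895 → 3 decimal places, 6.2748 → 4 decimal places, 8.8 → 1 decimal place; limit is 1.
Rounded to 1 decimal place: 39.0 °C.

39.0 °C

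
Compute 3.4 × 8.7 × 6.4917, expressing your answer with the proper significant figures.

3.4 × 8.7 × 6.4917 = 192.024486
Multiplication/division keeps the fewest significant figures: 3.4 → 2 s.f., 8.7 → 2 s.f., 6.4917 → 5 s.f.; limit is 2.
Rounded to 2 significant figures: 1.9 × 10^2.

1.9 × 10^2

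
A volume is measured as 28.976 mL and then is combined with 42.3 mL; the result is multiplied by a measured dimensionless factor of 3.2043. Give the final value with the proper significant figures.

228 mL

28.976 mL + 42.3 mL = 71.276 mL; the sum is limited to 1 decimal place (3 s.f.).
Carrying full precision, 71.276 × 3.2043 = 228.3896868 mL; 3.2043 has 5 s.f., so the result keeps min(3, 5) = 3 s.f.
Rounded to 3 significant figures: 228 mL.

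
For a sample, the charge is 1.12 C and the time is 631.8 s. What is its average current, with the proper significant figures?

0.00177 A

average current = 1.12 C ÷ 631.8 s = 0.00177271288382… A.
1.12 has 3 significant figures; 631.8 has 4.
Division/multiplication keeps the fewest: 3 significant figures.
Rounded: 0.00177 A.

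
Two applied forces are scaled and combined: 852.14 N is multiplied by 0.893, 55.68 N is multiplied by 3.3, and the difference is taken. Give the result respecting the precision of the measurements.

5.8 × 10^2 N

852.14 × 0.893 = 760.96102 → 761 N (3 s.f., last digit at the 10^0 place).
55.68 × 3.3 = 183.744 → 1.8 × 10^2 N (2 s.f., last digit at the 10^1 place).
Difference: 577.21702 N; keep the coarser place, 10^1.
Result: 5.8 × 10^2 N.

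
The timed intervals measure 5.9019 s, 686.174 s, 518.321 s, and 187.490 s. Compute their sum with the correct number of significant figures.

5.9019 s + 686.174 s + 518.321 s + 187.490 s = 1397.8869 s.
Addition/subtraction keeps the fewest decimal places: 5.9019 → 4 decimal places, 686.174 → 3 decimal places, 518.321 → 3 decimal places, 187.490 → 3 decimal places; limit is 3.
Rounded to 3 decimal places: 1397.887 s.

1397.887 s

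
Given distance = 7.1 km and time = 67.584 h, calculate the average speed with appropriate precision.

0.11 km/h

average speed = 7.1 km ÷ 67.584 h = 0.105054450758… km/h.
7.1 has 2 significant figures; 67.584 has 5.
Division/multiplication keeps the fewest: 2 significant figures.
Rounded: 0.11 km/h.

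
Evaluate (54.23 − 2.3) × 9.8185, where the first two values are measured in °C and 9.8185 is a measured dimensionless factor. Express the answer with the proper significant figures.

5.10 × 10² °C

54.23 °C − 2.3 °C = 51.93 °C; the difference is limited to 1 decimal place (3 s.f.).
Carrying full precision, 51.93 × 9.8185 = 509.874705 °C; 9.8185 has 5 s.f., so the result keeps min(3, 5) = 3 s.f.
Rounded to 3 significant figures: 5.10 × 10² °C.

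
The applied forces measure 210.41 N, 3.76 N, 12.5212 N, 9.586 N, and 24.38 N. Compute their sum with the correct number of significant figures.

210.41 N + 3.76 N + 12.5212 N + 9.586 N + 24.38 N = 260.6572 N.
Addition/subtraction keeps the fewest decimal places: 210.41 → 2 decimal places, 3.76 → 2 decimal places, 12.5212 → 4 decimal places, 9.586 → 3 decimal places, 24.38 → 2 decimal places; limit is 2.
Rounded to 2 decimal places: 260.66 N.

260.66 N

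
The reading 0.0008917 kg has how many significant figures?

4

0.0008917: leading zeros are not significant.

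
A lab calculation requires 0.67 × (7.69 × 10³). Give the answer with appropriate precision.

0.67 × (7.69 × 10³) = 5152.3
Multiplication/division keeps the fewest significant figures: 0.67 → 2 s.f., 7.69 × 10³ → 3 s.f.; limit is 2.
Rounded to 2 significant figures: 5.2 × 10³.

5.2 × 10³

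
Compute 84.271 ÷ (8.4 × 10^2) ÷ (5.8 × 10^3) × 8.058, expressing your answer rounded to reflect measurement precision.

1.4 × 10^-4

84.271 ÷ (8.4 × 10^2) ÷ (5.8 × 10^3) × 8.058 = 0.000139379252463…
Multiplication/division keeps the fewest significant figures: 84.271 → 5 s.f., 8.4 × 10^2 → 2 s.f., 5.8 × 10^3 → 2 s.f., 8.058 → 4 s.f.; limit is 2.
Rounded to 2 significant figures: 1.4 × 10^-4.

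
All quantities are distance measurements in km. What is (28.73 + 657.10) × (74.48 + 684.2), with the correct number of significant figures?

28.73 + 657.10 = 685.83, limited to 2 d.p. → 5 s.f.; 74.48 + 684.2 = 758.68, limited to 1 d.p. → 4 s.f.
Carrying full precision, 685.83 × 758.68 = 520325.5044; keep min(5, 4) = 4 s.f.
Rounded to 4 significant figures: 5.203 × 10⁵ km².

5.203 × 10⁵ km²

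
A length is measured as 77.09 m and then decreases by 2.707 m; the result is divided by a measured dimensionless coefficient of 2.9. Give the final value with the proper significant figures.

26 m

77.09 m − 2.707 m = 74.383 m; the difference is limited to 2 decimal places (4 s.f.).
Carrying full precision, 74.383 ÷ 2.9 = 25.6493103448… m; 2.9 has 2 s.f., so the result keeps min(4, 2) = 2 s.f.
Rounded to 2 significant figures: 26 m.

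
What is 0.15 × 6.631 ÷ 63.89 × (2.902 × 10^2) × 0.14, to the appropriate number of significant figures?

0.15 × 6.631 ÷ 63.89 × (2.902 × 10^2) × 0.14 = 0.632503368289…
Multiplication/division keeps the fewest significant figures: 0.15 → 2 s.f., 6.631 → 4 s.f., 63.89 → 4 s.f., 2.902 × 10^2 → 4 s.f., 0.14 → 2 s.f.; limit is 2.
Rounded to 2 significant figures: 0.63.

0.63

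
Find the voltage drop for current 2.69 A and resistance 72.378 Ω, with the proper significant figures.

voltage drop = 2.69 A × 72.378 Ω = 194.69682 V.
2.69 has 3 significant figures; 72.378 has 5.
Division/multiplication keeps the fewest: 3 significant figures.
Rounded: 1.95 × 10² V.

1.95 × 10² V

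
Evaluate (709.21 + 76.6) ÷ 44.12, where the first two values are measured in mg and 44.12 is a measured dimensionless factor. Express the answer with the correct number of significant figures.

17.81 mg

709.21 mg + 76.6 mg = 785.81 mg; the sum is limited to 1 decimal place (4 s.f.).
Carrying full precision, 785.81 ÷ 44.12 = 17.810743427… mg; 44.12 has 4 s.f., so the result keeps min(4, 4) = 4 s.f.
Rounded to 4 significant figures: 17.81 mg.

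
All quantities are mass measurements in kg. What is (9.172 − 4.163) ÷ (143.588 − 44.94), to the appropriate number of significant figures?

9.172 − 4.163 = 5.009, limited to 3 d.p. → 4 s.f.; 143.588 − 44.94 = 98.648, limited to 2 d.p. → 4 s.f.
Carrying full precision, 5.009 ÷ 98.648 = 0.0507764982564…; keep min(4, 4) = 4 s.f.
Rounded to 4 significant figures: 0.05078.

0.05078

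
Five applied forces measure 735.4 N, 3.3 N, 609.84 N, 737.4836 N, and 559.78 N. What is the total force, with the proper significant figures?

2645.8 N

735.4 N + 3.3 N + 609.84 N + 737.4836 N + 559.78 N = 2645.8036 N.
Addition/subtraction keeps the fewest decimal places: 735.4 → 1 decimal place, 3.3 → 1 decimal place, 609.84 → 2 decimal places, 737.4836 → 4 decimal places, 559.78 → 2 decimal places; limit is 1.
Rounded to 1 decimal place: 2645.8 N.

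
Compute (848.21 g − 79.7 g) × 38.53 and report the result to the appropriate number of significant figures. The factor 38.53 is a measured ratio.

848.21 g − 79.7 g = 768.51 g; the difference is limited to 1 decimal place (4 s.f.).
Carrying full precision, 768.51 × 38.53 = 29610.6903 g; 38.53 has 4 s.f., so the result keeps min(4, 4) = 4 s.f.
Rounded to 4 significant figures: 2.961 × 10^4 g.

2.961 × 10^4 g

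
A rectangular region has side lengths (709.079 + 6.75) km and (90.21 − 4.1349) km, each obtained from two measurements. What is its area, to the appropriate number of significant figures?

709.079 + 6.75 = 715.829, limited to 2 d.p. → 5 s.f.; 90.21 − 4.1349 = 86.0751, limited to 2 d.p. → 4 s.f.
Carrying full precision, 715.829 × 86.0751 = 61615.0527579; keep min(5, 4) = 4 s.f.
Rounded to 4 significant figures: 6.162 × 10^4 km².

6.162 × 10^4 km²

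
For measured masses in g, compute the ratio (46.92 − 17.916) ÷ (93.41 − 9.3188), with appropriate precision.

46.92 − 17.916 = 29.004, limited to 2 d.p. → 4 s.f.; 93.41 − 9.3188 = 84.0912, limited to 2 d.p. → 4 s.f.
Carrying full precision, 29.004 ÷ 84.0912 = 0.344911239226…; keep min(4, 4) = 4 s.f.
Rounded to 4 significant figures: 0.3449.

0.3449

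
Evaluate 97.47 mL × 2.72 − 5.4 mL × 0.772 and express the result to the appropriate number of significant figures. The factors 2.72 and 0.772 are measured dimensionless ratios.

261 mL

97.47 × 2.72 = 265.1184 → 265 mL (3 s.f., last digit at the 10^0 place).
5.4 × 0.772 = 4.1688 → 4.2 mL (2 s.f., last digit at the 10^-1 place).
Difference: 260.9496 mL; keep the coarser place, 10^0.
Result: 261 mL.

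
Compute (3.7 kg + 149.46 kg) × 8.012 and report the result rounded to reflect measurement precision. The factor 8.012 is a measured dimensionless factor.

1.227 × 10³ kg

3.7 kg + 149.46 kg = 153.16 kg; the sum is limited to 1 decimal place (4 s.f.).
Carrying full precision, 153.16 × 8.012 = 1227.11792 kg; 8.012 has 4 s.f., so the result keeps min(4, 4) = 4 s.f.
Rounded to 4 significant figures: 1.227 × 10³ kg.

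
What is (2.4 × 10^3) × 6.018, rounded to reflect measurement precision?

(2.4 × 10^3) × 6.018 = 14443.2
Multiplication/division keeps the fewest significant figures: 2.4 × 10^3 → 2 s.f., 6.018 → 4 s.f.; limit is 2.
Rounded to 2 significant figures: 1.4 × 10^4.

1.4 × 10^4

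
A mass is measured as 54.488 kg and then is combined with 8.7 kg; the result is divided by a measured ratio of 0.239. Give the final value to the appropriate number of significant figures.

54.488 kg + 8.7 kg = 63.188 kg; the sum is limited to 1 decimal place (3 s.f.).
Carrying full precision, 63.188 ÷ 0.239 = 264.384937238… kg; 0.239 has 3 s.f., so the result keeps min(3, 3) = 3 s.f.
Rounded to 3 significant figures: 264 kg.

264 kg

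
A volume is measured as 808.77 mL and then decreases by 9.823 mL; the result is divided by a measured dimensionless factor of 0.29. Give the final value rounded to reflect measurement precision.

2.8 × 10³ mL

808.77 mL − 9.823 mL = 798.947 mL; the difference is limited to 2 decimal places (5 s.f.).
Carrying full precision, 798.947 ÷ 0.29 = 2754.98965517… mL; 0.29 has 2 s.f., so the result keeps min(5, 2) = 2 s.f.
Rounded to 2 significant figures: 2.8 × 10³ mL.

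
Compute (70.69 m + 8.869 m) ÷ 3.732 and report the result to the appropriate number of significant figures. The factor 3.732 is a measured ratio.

21.32 m

70.69 m + 8.869 m = 79.559 m; the sum is limited to 2 decimal places (4 s.f.).
Carrying full precision, 79.559 ÷ 3.732 = 21.3180600214… m; 3.732 has 4 s.f., so the result keeps min(4, 4) = 4 s.f.
Rounded to 4 significant figures: 21.32 m.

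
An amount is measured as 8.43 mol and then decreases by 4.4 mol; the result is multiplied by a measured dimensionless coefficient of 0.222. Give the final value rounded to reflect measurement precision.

8.43 mol − 4.4 mol = 4.03 mol; the difference is limited to 1 decimal place (2 s.f.).
Carrying full precision, 4.03 × 0.222 = 0.89466 mol; 0.222 has 3 s.f., so the result keeps min(2, 3) = 2 s.f.
Rounded to 2 significant figures: 0.89 mol.

0.89 mol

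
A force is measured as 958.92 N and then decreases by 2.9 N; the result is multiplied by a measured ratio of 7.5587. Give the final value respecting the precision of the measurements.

958.92 N − 2.9 N = 956.02 N; the difference is limited to 1 decimal place (4 s.f.).
Carrying full precision, 956.02 × 7.5587 = 7226.268374 N; 7.5587 has 5 s.f., so the result keeps min(4, 5) = 4 s.f.
Rounded to 4 significant figures: 7226 N.

7226 N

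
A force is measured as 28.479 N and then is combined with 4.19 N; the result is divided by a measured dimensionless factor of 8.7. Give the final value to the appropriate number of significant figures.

3.8 N

28.479 N + 4.19 N = 32.669 N; the sum is limited to 2 decimal places (4 s.f.).
Carrying full precision, 32.669 ÷ 8.7 = 3.75505747126… N; 8.7 has 2 s.f., so the result keeps min(4, 2) = 2 s.f.
Rounded to 2 significant figures: 3.8 N.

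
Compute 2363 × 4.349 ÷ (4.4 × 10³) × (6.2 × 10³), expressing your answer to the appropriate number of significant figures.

1.4 × 10⁴

2363 × 4.349 ÷ (4.4 × 10³) × (6.2 × 10³) = 14480.7862273…
Multiplication/division keeps the fewest significant figures: 2363 → 4 s.f., 4.349 → 4 s.f., 4.4 × 10³ → 2 s.f., 6.2 × 10³ → 2 s.f.; limit is 2.
Rounded to 2 significant figures: 1.4 × 10⁴.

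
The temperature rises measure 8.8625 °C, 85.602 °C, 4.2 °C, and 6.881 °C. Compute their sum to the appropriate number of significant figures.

8.8625 °C + 85.602 °C + 4.2 °C + 6.881 °C = 105.5455 °C.
Addition/subtraction keeps the fewest decimal places: 8.8625 → 4 decimal places, 85.602 → 3 decimal places, 4.2 → 1 decimal place, 6.881 → 3 decimal places; limit is 1.
Rounded to 1 decimal place: 105.5 °C.

105.5 °C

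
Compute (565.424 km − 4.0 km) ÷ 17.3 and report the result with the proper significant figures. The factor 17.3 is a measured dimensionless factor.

565.424 km − 4.0 km = 561.424 km; the difference is limited to 1 decimal place (4 s.f.).
Carrying full precision, 561.424 ÷ 17.3 = 32.4522543353… km; 17.3 has 3 s.f., so the result keeps min(4, 3) = 3 s.f.
Rounded to 3 significant figures: 32.5 km.

32.5 km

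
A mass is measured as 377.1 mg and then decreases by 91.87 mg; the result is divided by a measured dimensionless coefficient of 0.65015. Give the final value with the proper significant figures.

438.7 mg

377.1 mg − 91.87 mg = 285.23 mg; the difference is limited to 1 decimal place (4 s.f.).
Carrying full precision, 285.23 ÷ 0.65015 = 438.71414289… mg; 0.65015 has 5 s.f., so the result keeps min(4, 5) = 4 s.f.
Rounded to 4 significant figures: 438.7 mg.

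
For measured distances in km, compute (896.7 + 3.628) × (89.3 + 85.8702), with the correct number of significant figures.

896.7 + 3.628 = 900.328, limited to 1 d.p. → 4 s.f.; 89.3 + 85.8702 = 175.1702, limited to 1 d.p. → 4 s.f.
Carrying full precision, 900.328 × 175.1702 = 157710.635826…; keep min(4, 4) = 4 s.f.
Rounded to 4 significant figures: 1.577 × 10⁵ km².

1.577 × 10⁵ km²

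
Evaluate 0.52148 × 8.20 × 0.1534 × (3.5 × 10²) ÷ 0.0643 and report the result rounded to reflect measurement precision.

3.6 × 10³

0.52148 × 8.20 × 0.1534 × (3.5 × 10²) ÷ 0.0643 = 3570.54030855…
Multiplication/division keeps the fewest significant figures: 0.52148 → 5 s.f., 8.20 → 3 s.f., 0.1534 → 4 s.f., 3.5 × 10² → 2 s.f., 0.0643 → 3 s.f.; limit is 2.
Rounded to 2 significant figures: 3.6 × 10³.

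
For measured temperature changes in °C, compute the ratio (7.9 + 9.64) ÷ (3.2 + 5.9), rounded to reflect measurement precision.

7.9 + 9.64 = 17.54, limited to 1 d.p. → 3 s.f.; 3.2 + 5.9 = 9.1, limited to 1 d.p. → 2 s.f.
Carrying full precision, 17.54 ÷ 9.1 = 1.92747252747…; keep min(3, 2) = 2 s.f.
Rounded to 2 significant figures: 1.9.

1.9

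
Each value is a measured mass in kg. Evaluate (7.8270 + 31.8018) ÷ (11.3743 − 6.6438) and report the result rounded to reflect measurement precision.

7.8270 + 31.8018 = 39.6288, limited to 4 d.p. → 6 s.f.; 11.3743 − 6.6438 = 4.7305, limited to 4 d.p. → 5 s.f.
Carrying full precision, 39.6288 ÷ 4.7305 = 8.37729626889…; keep min(6, 5) = 5 s.f.
Rounded to 5 significant figures: 8.3773.

8.3773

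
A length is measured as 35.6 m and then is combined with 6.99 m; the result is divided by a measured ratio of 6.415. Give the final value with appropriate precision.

6.64 m

35.6 m + 6.99 m = 42.59 m; the sum is limited to 1 decimal place (3 s.f.).
Carrying full precision, 42.59 ÷ 6.415 = 6.63912704599… m; 6.415 has 4 s.f., so the result keeps min(3, 4) = 3 s.f.
Rounded to 3 significant figures: 6.64 m.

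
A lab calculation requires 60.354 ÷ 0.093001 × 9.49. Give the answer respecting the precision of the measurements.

60.354 ÷ 0.093001 × 9.49 = 6158.63764906…
Multiplication/division keeps the fewest significant figures: 60.354 → 5 s.f., 0.093001 → 5 s.f., 9.49 → 3 s.f.; limit is 3.
Rounded to 3 significant figures: 6.16 × 10³.

6.16 × 10³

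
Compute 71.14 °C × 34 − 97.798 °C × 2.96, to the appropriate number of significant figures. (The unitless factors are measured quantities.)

2.1 × 10^3 °C

71.14 × 34 = 2418.76 → 2.4 × 10^3 °C (2 s.f., last digit at the 10^2 place).
97.798 × 2.96 = 289.48208 → 289 °C (3 s.f., last digit at the 10^0 place).
Difference: 2129.27792 °C; keep the coarser place, 10^2.
Result: 2.1 × 10^3 °C.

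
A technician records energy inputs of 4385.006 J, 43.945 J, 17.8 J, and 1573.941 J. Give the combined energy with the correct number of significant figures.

6020.7 J

4385.006 J + 43.945 J + 17.8 J + 1573.941 J = 6020.692 J.
Addition/subtraction keeps the fewest decimal places: 4385.006 → 3 decimal places, 43.945 → 3 decimal places, 17.8 → 1 decimal place, 1573.941 → 3 decimal places; limit is 1.
Rounded to 1 decimal place: 6020.7 J.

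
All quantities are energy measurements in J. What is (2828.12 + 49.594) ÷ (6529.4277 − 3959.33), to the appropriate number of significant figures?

1.11969

2828.12 + 49.594 = 2877.714, limited to 2 d.p. → 6 s.f.; 6529.4277 − 3959.33 = 2570.0977, limited to 2 d.p. → 6 s.f.
Carrying full precision, 2877.714 ÷ 2570.0977 = 1.11969050826…; keep min(6, 6) = 6 s.f.
Rounded to 6 significant figures: 1.11969.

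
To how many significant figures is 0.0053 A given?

2

0.0053: leading zeros are not significant.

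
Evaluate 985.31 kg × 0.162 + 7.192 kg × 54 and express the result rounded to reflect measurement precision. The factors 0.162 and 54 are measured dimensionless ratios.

5.5 × 10^2 kg

985.31 × 0.162 = 159.62022 → 1.60 × 10^2 kg (3 s.f., last digit at the 10^0 place).
7.192 × 54 = 388.368 → 3.9 × 10^2 kg (2 s.f., last digit at the 10^1 place).
Sum: 547.98822 kg; keep the coarser place, 10^1.
Result: 5.5 × 10^2 kg.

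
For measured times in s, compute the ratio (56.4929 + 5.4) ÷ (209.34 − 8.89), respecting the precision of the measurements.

56.4929 + 5.4 = 61.8929, limited to 1 d.p. → 3 s.f.; 209.34 − 8.89 = 200.45, limited to 2 d.p. → 5 s.f.
Carrying full precision, 61.8929 ÷ 200.45 = 0.308769768022…; keep min(3, 5) = 3 s.f.
Rounded to 3 significant figures: 0.309.

0.309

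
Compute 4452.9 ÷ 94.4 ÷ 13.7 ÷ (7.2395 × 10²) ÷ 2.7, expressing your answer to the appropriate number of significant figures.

4452.9 ÷ 94.4 ÷ 13.7 ÷ (7.2395 × 10²) ÷ 2.7 = 0.00176148132865…
Multiplication/division keeps the fewest significant figures: 4452.9 → 5 s.f., 94.4 → 3 s.f., 13.7 → 3 s.f., 7.2395 × 10² → 5 s.f., 2.7 → 2 s.f.; limit is 2.
Rounded to 2 significant figures: 0.0018.

0.0018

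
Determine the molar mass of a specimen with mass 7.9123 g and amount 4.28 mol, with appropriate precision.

1.85 g/mol

molar mass = 7.9123 g ÷ 4.28 mol = 1.8486682243… g/mol.
7.9123 has 5 significant figures; 4.28 has 3.
Division/multiplication keeps the fewest: 3 significant figures.
Rounded: 1.85 g/mol.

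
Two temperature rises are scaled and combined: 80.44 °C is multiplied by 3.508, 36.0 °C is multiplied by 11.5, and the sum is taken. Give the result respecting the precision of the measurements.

696 °C

80.44 × 3.508 = 282.18352 → 282.2 °C (4 s.f., last digit at the 10^-1 place).
36.0 × 11.5 = 414 → 4.14 × 10² °C (3 s.f., last digit at the 10^0 place).
Sum: 696.18352 °C; keep the coarser place, 10^0.
Result: 696 °C.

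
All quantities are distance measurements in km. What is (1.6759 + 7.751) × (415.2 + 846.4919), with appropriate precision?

1.6759 + 7.751 = 9.4269, limited to 3 d.p. → 4 s.f.; 415.2 + 846.4919 = 1261.6919, limited to 1 d.p. → 5 s.f.
Carrying full precision, 9.4269 × 1261.6919 = 11893.8433721…; keep min(4, 5) = 4 s.f.
Rounded to 4 significant figures: 1.189 × 10⁴ km².

1.189 × 10⁴ km²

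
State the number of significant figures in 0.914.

0.914: leading zeros are not significant.

3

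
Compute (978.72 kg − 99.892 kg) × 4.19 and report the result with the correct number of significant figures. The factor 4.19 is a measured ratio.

3.68 × 10^3 kg

978.72 kg − 99.892 kg = 878.828 kg; the difference is limited to 2 decimal places (5 s.f.).
Carrying full precision, 878.828 × 4.19 = 3682.28932 kg; 4.19 has 3 s.f., so the result keeps min(5, 3) = 3 s.f.
Rounded to 3 significant figures: 3.68 × 10^3 kg.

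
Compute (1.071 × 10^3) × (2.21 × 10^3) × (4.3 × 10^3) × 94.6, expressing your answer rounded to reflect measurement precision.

9.6 × 10^11

(1.071 × 10^3) × (2.21 × 10^3) × (4.3 × 10^3) × 94.6 = 9.628116498 × 10^11
Multiplication/division keeps the fewest significant figures: 1.071 × 10^3 → 4 s.f., 2.21 × 10^3 → 3 s.f., 4.3 × 10^3 → 2 s.f., 94.6 → 3 s.f.; limit is 2.
Rounded to 2 significant figures: 9.6 × 10^11.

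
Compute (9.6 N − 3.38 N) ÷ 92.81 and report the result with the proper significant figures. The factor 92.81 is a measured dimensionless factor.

9.6 N − 3.38 N = 6.22 N; the difference is limited to 1 decimal place (2 s.f.).
Carrying full precision, 6.22 ÷ 92.81 = 0.0670186402327… N; 92.81 has 4 s.f., so the result keeps min(2, 4) = 2 s.f.
Rounded to 2 significant figures: 0.067 N.

0.067 N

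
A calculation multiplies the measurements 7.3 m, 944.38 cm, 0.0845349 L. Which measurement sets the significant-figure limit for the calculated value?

7.3 m

7.3 m → 2 s.f.; 944.38 cm → 5 s.f.; 0.0845349 L → 6 s.f.
The fewest is 2 significant figures, from 7.3 m.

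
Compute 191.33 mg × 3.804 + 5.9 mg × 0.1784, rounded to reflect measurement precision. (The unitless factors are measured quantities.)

191.33 × 3.804 = 727.81932 → 727.8 mg (4 s.f., last digit at the 10^-1 place).
5.9 × 0.1784 = 1.05256 → 1.1 mg (2 s.f., last digit at the 10^-1 place).
Sum: 728.87188 mg; keep the coarser place, 10^-1.
Result: 728.9 mg.

728.9 mg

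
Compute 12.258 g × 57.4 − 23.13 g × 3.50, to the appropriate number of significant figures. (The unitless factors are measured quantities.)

623 g

12.258 × 57.4 = 703.6092 → 704 g (3 s.f., last digit at the 10^0 place).
23.13 × 3.50 = 80.955 → 81.0 g (3 s.f., last digit at the 10^-1 place).
Difference: 622.6542 g; keep the coarser place, 10^0.
Result: 623 g.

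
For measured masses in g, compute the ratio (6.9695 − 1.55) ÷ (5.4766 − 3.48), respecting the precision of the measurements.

6.9695 − 1.55 = 5.4195, limited to 2 d.p. → 3 s.f.; 5.4766 − 3.48 = 1.9966, limited to 2 d.p. → 3 s.f.
Carrying full precision, 5.4195 ÷ 1.9966 = 2.71436441951…; keep min(3, 3) = 3 s.f.
Rounded to 3 significant figures: 2.71.

2.71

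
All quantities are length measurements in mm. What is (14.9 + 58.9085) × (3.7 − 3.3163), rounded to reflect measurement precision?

3 × 10¹ mm²

14.9 + 58.9085 = 73.8085, limited to 1 d.p. → 3 s.f.; 3.7 − 3.3163 = 0.3837, limited to 1 d.p. → 1 s.f.
Carrying full precision, 73.8085 × 0.3837 = 28.32032145; keep min(3, 1) = 1 s.f.
Rounded to 1 significant figure: 3 × 10¹ mm².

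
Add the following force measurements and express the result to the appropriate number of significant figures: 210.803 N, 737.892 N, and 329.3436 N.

1.278039 × 10³ N

210.803 N + 737.892 N + 329.3436 N = 1278.0386 N.
Addition/subtraction keeps the fewest decimal places: 210.803 → 3 decimal places, 737.892 → 3 decimal places, 329.3436 → 4 decimal places; limit is 3.
Rounded to 3 decimal places: 1.278039 × 10³ N.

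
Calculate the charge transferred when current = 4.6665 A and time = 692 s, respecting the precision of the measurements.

charge transferred = 4.6665 A × 692 s = 3229.218 C.
4.6665 has 5 significant figures; 692 has 3.
Division/multiplication keeps the fewest: 3 significant figures.
Rounded: 3.23 × 10³ C.

3.23 × 10³ C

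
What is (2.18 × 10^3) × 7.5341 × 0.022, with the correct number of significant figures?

(2.18 × 10^3) × 7.5341 × 0.022 = 361.335436
Multiplication/division keeps the fewest significant figures: 2.18 × 10^3 → 3 s.f., 7.5341 → 5 s.f., 0.022 → 2 s.f.; limit is 2.
Rounded to 2 significant figures: 3.6 × 10^2.

3.6 × 10^2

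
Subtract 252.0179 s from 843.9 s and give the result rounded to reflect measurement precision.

843.9 s − 252.0179 s = 591.8821 s.
Addition/subtraction keeps the fewest decimal places: 843.9 → 1 decimal place, 252.0179 → 4 decimal places; limit is 1.
Rounded to 1 decimal place: 591.9 s.

591.9 s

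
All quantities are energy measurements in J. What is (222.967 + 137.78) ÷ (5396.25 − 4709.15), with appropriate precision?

222.967 + 137.78 = 360.747, limited to 2 d.p. → 5 s.f.; 5396.25 − 4709.15 = 687.10, limited to 2 d.p. → 5 s.f.
Carrying full precision, 360.747 ÷ 687.10 = 0.525028380148…; keep min(5, 5) = 5 s.f.
Rounded to 5 significant figures: 0.52503.

0.52503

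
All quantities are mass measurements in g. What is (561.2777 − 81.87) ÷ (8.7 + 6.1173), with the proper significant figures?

561.2777 − 81.87 = 479.4077, limited to 2 d.p. → 5 s.f.; 8.7 + 6.1173 = 14.8173, limited to 1 d.p. → 3 s.f.
Carrying full precision, 479.4077 ÷ 14.8173 = 32.3545922671…; keep min(5, 3) = 3 s.f.
Rounded to 3 significant figures: 32.4.

32.4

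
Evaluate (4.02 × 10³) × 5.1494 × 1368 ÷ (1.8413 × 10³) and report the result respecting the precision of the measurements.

(4.02 × 10³) × 5.1494 × 1368 ÷ (1.8413 × 10³) = 15379.5711639…
Multiplication/division keeps the fewest significant figures: 4.02 × 10³ → 3 s.f., 5.1494 → 5 s.f., 1368 → 4 s.f., 1.8413 × 10³ → 5 s.f.; limit is 3.
Rounded to 3 significant figures: 1.54 × 10⁴.

1.54 × 10⁴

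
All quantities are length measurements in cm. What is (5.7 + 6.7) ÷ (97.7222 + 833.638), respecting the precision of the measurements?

0.0133

5.7 + 6.7 = 12.4, limited to 1 d.p. → 3 s.f.; 97.7222 + 833.638 = 931.3602, limited to 3 d.p. → 6 s.f.
Carrying full precision, 12.4 ÷ 931.3602 = 0.0133138607383…; keep min(3, 6) = 3 s.f.
Rounded to 3 significant figures: 0.0133.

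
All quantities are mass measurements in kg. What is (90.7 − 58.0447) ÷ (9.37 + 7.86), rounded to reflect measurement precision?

90.7 − 58.0447 = 32.6553, limited to 1 d.p. → 3 s.f.; 9.37 + 7.86 = 17.23, limited to 2 d.p. → 4 s.f.
Carrying full precision, 32.6553 ÷ 17.23 = 1.89525827046…; keep min(3, 4) = 3 s.f.
Rounded to 3 significant figures: 1.90.

1.90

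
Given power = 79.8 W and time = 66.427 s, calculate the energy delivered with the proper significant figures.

5.30 × 10³ J

energy delivered = 79.8 W × 66.427 s = 5300.8746 J.
79.8 has 3 significant figures; 66.427 has 5.
Division/multiplication keeps the fewest: 3 significant figures.
Rounded: 5.30 × 10³ J.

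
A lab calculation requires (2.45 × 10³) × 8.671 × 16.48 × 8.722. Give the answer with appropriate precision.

3.05 × 10⁶

(2.45 × 10³) × 8.671 × 16.48 × 8.722 = 3053574.78171…
Multiplication/division keeps the fewest significant figures: 2.45 × 10³ → 3 s.f., 8.671 → 4 s.f., 16.48 → 4 s.f., 8.722 → 4 s.f.; limit is 3.
Rounded to 3 significant figures: 3.05 × 10⁶.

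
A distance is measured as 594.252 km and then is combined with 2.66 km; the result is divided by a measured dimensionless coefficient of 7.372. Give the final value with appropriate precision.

80.97 km

594.252 km + 2.66 km = 596.912 km; the sum is limited to 2 decimal places (5 s.f.).
Carrying full precision, 596.912 ÷ 7.372 = 80.9701573521… km; 7.372 has 4 s.f., so the result keeps min(5, 4) = 4 s.f.
Rounded to 4 significant figures: 80.97 km.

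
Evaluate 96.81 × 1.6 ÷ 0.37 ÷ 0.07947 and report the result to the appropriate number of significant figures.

5.3 × 10^3

96.81 × 1.6 ÷ 0.37 ÷ 0.07947 = 5267.87262914…
Multiplication/division keeps the fewest significant figures: 96.81 → 4 s.f., 1.6 → 2 s.f., 0.37 → 2 s.f., 0.07947 → 4 s.f.; limit is 2.
Rounded to 2 significant figures: 5.3 × 10^3.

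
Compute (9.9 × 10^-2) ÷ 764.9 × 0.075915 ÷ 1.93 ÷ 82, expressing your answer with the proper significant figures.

(9.9 × 10^-2) ÷ 764.9 × 0.075915 ÷ 1.93 ÷ 82 = 6.2085040484 × 10^-8…
Multiplication/division keeps the fewest significant figures: 9.9 × 10^-2 → 2 s.f., 764.9 → 4 s.f., 0.075915 → 5 s.f., 1.93 → 3 s.f., 82 → 2 s.f.; limit is 2.
Rounded to 2 significant figures: 6.2 × 10^-8.

6.2 × 10^-8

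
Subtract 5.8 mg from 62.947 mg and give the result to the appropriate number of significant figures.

62.947 mg − 5.8 mg = 57.147 mg.
Addition/subtraction keeps the fewest decimal places: 62.947 → 3 decimal places, 5.8 → 1 decimal place; limit is 1.
Rounded to 1 decimal place: 57.1 mg.

57.1 mg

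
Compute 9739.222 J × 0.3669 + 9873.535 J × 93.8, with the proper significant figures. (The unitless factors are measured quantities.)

9739.222 × 0.3669 = 3573.3205518 → 3573 J (4 s.f., last digit at the 10^0 place).
9873.535 × 93.8 = 926137.583 → 9.26 × 10⁵ J (3 s.f., last digit at the 10^3 place).
Sum: 929710.903552… J; keep the coarser place, 10^3.
Result: 9.30 × 10⁵ J.

9.30 × 10⁵ J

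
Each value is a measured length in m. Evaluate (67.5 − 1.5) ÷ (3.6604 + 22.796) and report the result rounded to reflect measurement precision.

2.49

67.5 − 1.5 = 66.0, limited to 1 d.p. → 3 s.f.; 3.6604 + 22.796 = 26.4564, limited to 3 d.p. → 5 s.f.
Carrying full precision, 66.0 ÷ 26.4564 = 2.49467047671…; keep min(3, 5) = 3 s.f.
Rounded to 3 significant figures: 2.49.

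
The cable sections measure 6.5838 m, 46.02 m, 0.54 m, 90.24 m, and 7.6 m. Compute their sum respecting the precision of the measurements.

6.5838 m + 46.02 m + 0.54 m + 90.24 m + 7.6 m = 150.9838 m.
Addition/subtraction keeps the fewest decimal places: 6.5838 → 4 decimal places, 46.02 → 2 decimal places, 0.54 → 2 decimal places, 90.24 → 2 decimal places, 7.6 → 1 decimal place; limit is 1.
Rounded to 1 decimal place: 1.510 × 10² m.

1.510 × 10² m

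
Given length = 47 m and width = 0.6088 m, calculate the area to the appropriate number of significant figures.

area = 47 m × 0.6088 m = 28.6136 m².
47 has 2 significant figures; 0.6088 has 4.
Division/multiplication keeps the fewest: 2 significant figures.
Rounded: 29 m².

29 m²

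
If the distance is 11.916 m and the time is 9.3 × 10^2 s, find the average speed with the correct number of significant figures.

average speed = 11.916 m ÷ 9.3 × 10^2 s = 0.0128129032258… m/s.
11.916 has 5 significant figures; 9.3 × 10^2 has 2.
Division/multiplication keeps the fewest: 2 significant figures.
Rounded: 0.013 m/s.

0.013 m/s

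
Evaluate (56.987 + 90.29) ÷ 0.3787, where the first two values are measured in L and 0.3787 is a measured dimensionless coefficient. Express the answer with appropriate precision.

56.987 L + 90.29 L = 147.277 L; the sum is limited to 2 decimal places (5 s.f.).
Carrying full precision, 147.277 ÷ 0.3787 = 388.901505149… L; 0.3787 has 4 s.f., so the result keeps min(5, 4) = 4 s.f.
Rounded to 4 significant figures: 388.9 L.

388.9 L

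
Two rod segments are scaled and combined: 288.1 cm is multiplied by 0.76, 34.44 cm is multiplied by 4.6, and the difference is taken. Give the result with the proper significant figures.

6 × 10^1 cm

288.1 × 0.76 = 218.956 → 2.2 × 10^2 cm (2 s.f., last digit at the 10^1 place).
34.44 × 4.6 = 158.424 → 1.6 × 10^2 cm (2 s.f., last digit at the 10^1 place).
Difference: 60.532 cm; keep the coarser place, 10^1.
Result: 6 × 10^1 cm.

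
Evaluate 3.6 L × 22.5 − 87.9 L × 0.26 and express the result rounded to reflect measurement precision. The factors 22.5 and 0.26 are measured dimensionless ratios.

58 L

3.6 × 22.5 = 81 → 81 L (2 s.f., last digit at the 10^0 place).
87.9 × 0.26 = 22.854 → 23 L (2 s.f., last digit at the 10^0 place).
Difference: 58.146 L; keep the coarser place, 10^0.
Result: 58 L.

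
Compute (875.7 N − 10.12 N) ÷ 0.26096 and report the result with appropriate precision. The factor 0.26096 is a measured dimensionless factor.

875.7 N − 10.12 N = 865.58 N; the difference is limited to 1 decimal place (4 s.f.).
Carrying full precision, 865.58 ÷ 0.26096 = 3316.90680564… N; 0.26096 has 5 s.f., so the result keeps min(4, 5) = 4 s.f.
Rounded to 4 significant figures: 3317 N.

3317 N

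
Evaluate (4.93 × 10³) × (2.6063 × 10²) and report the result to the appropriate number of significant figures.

1.28 × 10⁶

(4.93 × 10³) × (2.6063 × 10²) = 1284905.9
Multiplication/division keeps the fewest significant figures: 4.93 × 10³ → 3 s.f., 2.6063 × 10² → 5 s.f.; limit is 3.
Rounded to 3 significant figures: 1.28 × 10⁶.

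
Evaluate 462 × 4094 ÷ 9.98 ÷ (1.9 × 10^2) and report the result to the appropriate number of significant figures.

1.0 × 10^3

462 × 4094 ÷ 9.98 ÷ (1.9 × 10^2) = 997.483387828…
Multiplication/division keeps the fewest significant figures: 462 → 3 s.f., 4094 → 4 s.f., 9.98 → 3 s.f., 1.9 × 10^2 → 2 s.f.; limit is 2.
Rounded to 2 significant figures: 1.0 × 10^3.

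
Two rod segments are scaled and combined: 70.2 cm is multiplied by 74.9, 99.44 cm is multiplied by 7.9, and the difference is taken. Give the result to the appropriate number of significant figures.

70.2 × 74.9 = 5257.98 → 5.26 × 10³ cm (3 s.f., last digit at the 10^1 place).
99.44 × 7.9 = 785.576 → 7.9 × 10² cm (2 s.f., last digit at the 10^1 place).
Difference: 4472.404 cm; keep the coarser place, 10^1.
Result: 4.47 × 10³ cm.

4.47 × 10³ cm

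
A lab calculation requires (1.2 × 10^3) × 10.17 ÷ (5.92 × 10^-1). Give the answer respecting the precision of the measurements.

(1.2 × 10^3) × 10.17 ÷ (5.92 × 10^-1) = 20614.8648649…
Multiplication/division keeps the fewest significant figures: 1.2 × 10^3 → 2 s.f., 10.17 → 4 s.f., 5.92 × 10^-1 → 3 s.f.; limit is 2.
Rounded to 2 significant figures: 2.1 × 10^4.

2.1 × 10^4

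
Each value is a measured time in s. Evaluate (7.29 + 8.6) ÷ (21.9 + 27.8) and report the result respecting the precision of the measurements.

0.320

7.29 + 8.6 = 15.89, limited to 1 d.p. → 3 s.f.; 21.9 + 27.8 = 49.7, limited to 1 d.p. → 3 s.f.
Carrying full precision, 15.89 ÷ 49.7 = 0.319718309859…; keep min(3, 3) = 3 s.f.
Rounded to 3 significant figures: 0.320.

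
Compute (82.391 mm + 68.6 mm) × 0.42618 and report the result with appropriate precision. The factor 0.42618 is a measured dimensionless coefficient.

82.391 mm + 68.6 mm = 150.991 mm; the sum is limited to 1 decimal place (4 s.f.).
Carrying full precision, 150.991 × 0.42618 = 64.34934438 mm; 0.42618 has 5 s.f., so the result keeps min(4, 5) = 4 s.f.
Rounded to 4 significant figures: 64.35 mm.

64.35 mm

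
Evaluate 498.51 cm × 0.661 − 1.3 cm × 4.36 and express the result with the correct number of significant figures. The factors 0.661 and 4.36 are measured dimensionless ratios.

324 cm

498.51 × 0.661 = 329.51511 → 3.30 × 10^2 cm (3 s.f., last digit at the 10^0 place).
1.3 × 4.36 = 5.668 → 5.7 cm (2 s.f., last digit at the 10^-1 place).
Difference: 323.84711 cm; keep the coarser place, 10^0.
Result: 324 cm.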